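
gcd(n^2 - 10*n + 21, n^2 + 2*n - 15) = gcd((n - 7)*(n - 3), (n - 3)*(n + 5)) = n - 3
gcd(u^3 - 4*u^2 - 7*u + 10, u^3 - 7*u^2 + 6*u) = u - 1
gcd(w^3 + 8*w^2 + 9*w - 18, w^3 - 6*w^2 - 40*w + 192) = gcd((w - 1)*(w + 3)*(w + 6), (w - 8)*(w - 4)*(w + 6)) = w + 6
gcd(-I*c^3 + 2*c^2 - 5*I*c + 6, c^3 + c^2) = 1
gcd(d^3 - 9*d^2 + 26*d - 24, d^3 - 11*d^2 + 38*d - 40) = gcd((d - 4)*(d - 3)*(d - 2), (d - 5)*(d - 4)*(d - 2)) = d^2 - 6*d + 8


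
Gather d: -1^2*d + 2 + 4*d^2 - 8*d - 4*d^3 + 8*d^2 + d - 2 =-4*d^3 + 12*d^2 - 8*d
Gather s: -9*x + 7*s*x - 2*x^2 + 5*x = 7*s*x - 2*x^2 - 4*x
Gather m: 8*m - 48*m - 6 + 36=30 - 40*m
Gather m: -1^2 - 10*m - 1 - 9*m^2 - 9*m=-9*m^2 - 19*m - 2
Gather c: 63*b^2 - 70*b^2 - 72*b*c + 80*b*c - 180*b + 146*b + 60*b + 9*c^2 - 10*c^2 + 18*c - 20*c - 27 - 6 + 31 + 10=-7*b^2 + 26*b - c^2 + c*(8*b - 2) + 8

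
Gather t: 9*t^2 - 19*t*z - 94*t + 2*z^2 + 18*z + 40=9*t^2 + t*(-19*z - 94) + 2*z^2 + 18*z + 40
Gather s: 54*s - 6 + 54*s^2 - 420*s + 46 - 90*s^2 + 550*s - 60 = -36*s^2 + 184*s - 20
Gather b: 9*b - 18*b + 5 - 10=-9*b - 5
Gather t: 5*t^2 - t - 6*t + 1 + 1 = 5*t^2 - 7*t + 2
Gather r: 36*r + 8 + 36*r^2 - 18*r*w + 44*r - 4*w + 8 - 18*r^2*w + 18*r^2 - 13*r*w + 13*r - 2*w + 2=r^2*(54 - 18*w) + r*(93 - 31*w) - 6*w + 18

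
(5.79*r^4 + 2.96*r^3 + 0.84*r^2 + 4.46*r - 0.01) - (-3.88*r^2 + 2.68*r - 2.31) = 5.79*r^4 + 2.96*r^3 + 4.72*r^2 + 1.78*r + 2.3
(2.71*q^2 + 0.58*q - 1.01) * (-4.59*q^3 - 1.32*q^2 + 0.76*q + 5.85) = -12.4389*q^5 - 6.2394*q^4 + 5.9299*q^3 + 17.6275*q^2 + 2.6254*q - 5.9085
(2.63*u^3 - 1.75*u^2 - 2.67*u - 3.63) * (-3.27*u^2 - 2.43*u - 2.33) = -8.6001*u^5 - 0.6684*u^4 + 6.8555*u^3 + 22.4357*u^2 + 15.042*u + 8.4579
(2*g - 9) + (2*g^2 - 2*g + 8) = 2*g^2 - 1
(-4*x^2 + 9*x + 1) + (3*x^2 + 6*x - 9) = -x^2 + 15*x - 8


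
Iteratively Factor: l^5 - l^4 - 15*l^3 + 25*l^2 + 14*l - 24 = (l + 4)*(l^4 - 5*l^3 + 5*l^2 + 5*l - 6) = (l - 3)*(l + 4)*(l^3 - 2*l^2 - l + 2) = (l - 3)*(l - 2)*(l + 4)*(l^2 - 1) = (l - 3)*(l - 2)*(l - 1)*(l + 4)*(l + 1)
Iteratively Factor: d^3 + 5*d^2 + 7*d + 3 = (d + 1)*(d^2 + 4*d + 3) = (d + 1)^2*(d + 3)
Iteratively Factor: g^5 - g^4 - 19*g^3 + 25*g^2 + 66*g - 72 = (g - 3)*(g^4 + 2*g^3 - 13*g^2 - 14*g + 24) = (g - 3)*(g - 1)*(g^3 + 3*g^2 - 10*g - 24) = (g - 3)*(g - 1)*(g + 2)*(g^2 + g - 12) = (g - 3)*(g - 1)*(g + 2)*(g + 4)*(g - 3)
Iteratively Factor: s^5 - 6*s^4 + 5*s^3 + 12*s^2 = (s)*(s^4 - 6*s^3 + 5*s^2 + 12*s) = s*(s + 1)*(s^3 - 7*s^2 + 12*s) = s^2*(s + 1)*(s^2 - 7*s + 12) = s^2*(s - 3)*(s + 1)*(s - 4)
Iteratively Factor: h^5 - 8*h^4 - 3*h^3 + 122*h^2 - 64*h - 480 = (h + 2)*(h^4 - 10*h^3 + 17*h^2 + 88*h - 240) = (h + 2)*(h + 3)*(h^3 - 13*h^2 + 56*h - 80) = (h - 5)*(h + 2)*(h + 3)*(h^2 - 8*h + 16) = (h - 5)*(h - 4)*(h + 2)*(h + 3)*(h - 4)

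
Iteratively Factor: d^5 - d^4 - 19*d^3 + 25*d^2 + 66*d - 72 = (d - 1)*(d^4 - 19*d^2 + 6*d + 72) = (d - 1)*(d + 2)*(d^3 - 2*d^2 - 15*d + 36) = (d - 1)*(d + 2)*(d + 4)*(d^2 - 6*d + 9) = (d - 3)*(d - 1)*(d + 2)*(d + 4)*(d - 3)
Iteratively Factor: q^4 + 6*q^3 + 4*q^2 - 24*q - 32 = (q - 2)*(q^3 + 8*q^2 + 20*q + 16) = (q - 2)*(q + 2)*(q^2 + 6*q + 8) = (q - 2)*(q + 2)*(q + 4)*(q + 2)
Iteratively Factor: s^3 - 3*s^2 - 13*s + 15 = (s - 5)*(s^2 + 2*s - 3) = (s - 5)*(s - 1)*(s + 3)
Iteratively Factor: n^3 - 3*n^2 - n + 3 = (n - 3)*(n^2 - 1) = (n - 3)*(n + 1)*(n - 1)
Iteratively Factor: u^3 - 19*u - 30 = (u + 2)*(u^2 - 2*u - 15) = (u - 5)*(u + 2)*(u + 3)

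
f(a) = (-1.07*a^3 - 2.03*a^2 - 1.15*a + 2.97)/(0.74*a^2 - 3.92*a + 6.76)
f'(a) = (3.92 - 1.48*a)*(-1.07*a^3 - 2.03*a^2 - 1.15*a + 2.97)/(0.74*a^2 - 3.92*a + 6.76)^2 + (-3.21*a^2 - 4.06*a - 1.15)/(0.74*a^2 - 3.92*a + 6.76) = (-0.7918*a^4 + 8.3888*a^3 - 12.891*a^2 - 31.8412*a + 3.8684)/(0.5476*a^4 - 5.8016*a^3 + 25.3712*a^2 - 52.9984*a + 45.6976)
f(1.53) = -2.96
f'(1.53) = -7.92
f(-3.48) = 0.94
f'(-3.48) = -0.59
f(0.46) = 0.37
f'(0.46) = -0.49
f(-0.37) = 0.38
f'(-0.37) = 0.19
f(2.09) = -10.04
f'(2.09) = -17.76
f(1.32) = -1.58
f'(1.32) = -5.29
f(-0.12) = 0.43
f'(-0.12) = 0.14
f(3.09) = -30.09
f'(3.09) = -14.42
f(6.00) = -31.19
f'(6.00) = 1.38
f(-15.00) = 13.68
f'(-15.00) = -1.32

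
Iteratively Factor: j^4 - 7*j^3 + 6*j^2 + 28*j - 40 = (j - 5)*(j^3 - 2*j^2 - 4*j + 8) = (j - 5)*(j - 2)*(j^2 - 4) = (j - 5)*(j - 2)*(j + 2)*(j - 2)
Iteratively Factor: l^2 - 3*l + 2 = (l - 1)*(l - 2)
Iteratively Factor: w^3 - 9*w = (w)*(w^2 - 9) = w*(w - 3)*(w + 3)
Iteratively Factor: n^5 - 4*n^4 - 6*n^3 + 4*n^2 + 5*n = (n)*(n^4 - 4*n^3 - 6*n^2 + 4*n + 5) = n*(n - 1)*(n^3 - 3*n^2 - 9*n - 5) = n*(n - 5)*(n - 1)*(n^2 + 2*n + 1) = n*(n - 5)*(n - 1)*(n + 1)*(n + 1)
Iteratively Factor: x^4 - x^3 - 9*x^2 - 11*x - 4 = (x + 1)*(x^3 - 2*x^2 - 7*x - 4) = (x + 1)^2*(x^2 - 3*x - 4) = (x - 4)*(x + 1)^2*(x + 1)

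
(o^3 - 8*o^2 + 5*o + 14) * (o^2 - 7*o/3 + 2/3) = o^5 - 31*o^4/3 + 73*o^3/3 - 3*o^2 - 88*o/3 + 28/3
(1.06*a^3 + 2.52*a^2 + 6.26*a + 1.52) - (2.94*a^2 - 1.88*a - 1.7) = 1.06*a^3 - 0.42*a^2 + 8.14*a + 3.22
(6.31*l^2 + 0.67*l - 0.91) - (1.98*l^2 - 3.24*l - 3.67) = 4.33*l^2 + 3.91*l + 2.76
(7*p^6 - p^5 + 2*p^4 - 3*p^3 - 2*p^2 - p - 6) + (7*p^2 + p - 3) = 7*p^6 - p^5 + 2*p^4 - 3*p^3 + 5*p^2 - 9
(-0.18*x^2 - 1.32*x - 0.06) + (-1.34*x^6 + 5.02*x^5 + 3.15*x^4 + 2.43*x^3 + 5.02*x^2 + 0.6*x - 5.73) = -1.34*x^6 + 5.02*x^5 + 3.15*x^4 + 2.43*x^3 + 4.84*x^2 - 0.72*x - 5.79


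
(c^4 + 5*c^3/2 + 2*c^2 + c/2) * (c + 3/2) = c^5 + 4*c^4 + 23*c^3/4 + 7*c^2/2 + 3*c/4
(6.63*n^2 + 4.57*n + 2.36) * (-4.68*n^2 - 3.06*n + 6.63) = -31.0284*n^4 - 41.6754*n^3 + 18.9279*n^2 + 23.0775*n + 15.6468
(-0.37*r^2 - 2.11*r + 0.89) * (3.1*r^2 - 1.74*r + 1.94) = -1.147*r^4 - 5.8972*r^3 + 5.7126*r^2 - 5.642*r + 1.7266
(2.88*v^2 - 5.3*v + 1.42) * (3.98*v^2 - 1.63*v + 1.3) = 11.4624*v^4 - 25.7884*v^3 + 18.0346*v^2 - 9.2046*v + 1.846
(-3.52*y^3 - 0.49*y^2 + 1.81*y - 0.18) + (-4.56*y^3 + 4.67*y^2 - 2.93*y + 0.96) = -8.08*y^3 + 4.18*y^2 - 1.12*y + 0.78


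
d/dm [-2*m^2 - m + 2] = -4*m - 1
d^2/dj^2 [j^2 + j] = 2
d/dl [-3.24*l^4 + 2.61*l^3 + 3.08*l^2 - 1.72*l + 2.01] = -12.96*l^3 + 7.83*l^2 + 6.16*l - 1.72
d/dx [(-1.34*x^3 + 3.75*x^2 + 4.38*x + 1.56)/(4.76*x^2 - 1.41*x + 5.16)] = (-6.3784*x^4 + 3.7788*x^3 - 46.8795*x^2 + 23.8488*x + 24.8004)/(22.6576*x^4 - 13.4232*x^3 + 51.1113*x^2 - 14.5512*x + 26.6256)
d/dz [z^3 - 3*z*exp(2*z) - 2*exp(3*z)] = 3*z^2 - 6*z*exp(2*z) - 6*exp(3*z) - 3*exp(2*z)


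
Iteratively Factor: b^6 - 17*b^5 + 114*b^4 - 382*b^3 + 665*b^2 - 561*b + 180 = (b - 1)*(b^5 - 16*b^4 + 98*b^3 - 284*b^2 + 381*b - 180) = (b - 5)*(b - 1)*(b^4 - 11*b^3 + 43*b^2 - 69*b + 36) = (b - 5)*(b - 1)^2*(b^3 - 10*b^2 + 33*b - 36) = (b - 5)*(b - 3)*(b - 1)^2*(b^2 - 7*b + 12) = (b - 5)*(b - 4)*(b - 3)*(b - 1)^2*(b - 3)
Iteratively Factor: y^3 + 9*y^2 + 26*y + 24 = (y + 3)*(y^2 + 6*y + 8) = (y + 3)*(y + 4)*(y + 2)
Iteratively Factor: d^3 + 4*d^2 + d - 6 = (d + 2)*(d^2 + 2*d - 3) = (d + 2)*(d + 3)*(d - 1)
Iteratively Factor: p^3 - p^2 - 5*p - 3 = (p + 1)*(p^2 - 2*p - 3) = (p - 3)*(p + 1)*(p + 1)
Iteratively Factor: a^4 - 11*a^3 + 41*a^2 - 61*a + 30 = (a - 5)*(a^3 - 6*a^2 + 11*a - 6) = (a - 5)*(a - 2)*(a^2 - 4*a + 3) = (a - 5)*(a - 2)*(a - 1)*(a - 3)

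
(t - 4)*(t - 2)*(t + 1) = t^3 - 5*t^2 + 2*t + 8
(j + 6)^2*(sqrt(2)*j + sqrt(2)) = sqrt(2)*j^3 + 13*sqrt(2)*j^2 + 48*sqrt(2)*j + 36*sqrt(2)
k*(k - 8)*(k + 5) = k^3 - 3*k^2 - 40*k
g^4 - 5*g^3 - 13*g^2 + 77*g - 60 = (g - 5)*(g - 3)*(g - 1)*(g + 4)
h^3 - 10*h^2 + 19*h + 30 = (h - 6)*(h - 5)*(h + 1)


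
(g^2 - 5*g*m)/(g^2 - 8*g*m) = (g - 5*m)/(g - 8*m)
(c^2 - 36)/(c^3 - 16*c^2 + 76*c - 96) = (c + 6)/(c^2 - 10*c + 16)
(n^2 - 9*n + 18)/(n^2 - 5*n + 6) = (n - 6)/(n - 2)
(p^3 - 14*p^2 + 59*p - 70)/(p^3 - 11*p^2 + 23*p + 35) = (p - 2)/(p + 1)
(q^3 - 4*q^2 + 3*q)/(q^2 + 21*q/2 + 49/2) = 2*q*(q^2 - 4*q + 3)/(2*q^2 + 21*q + 49)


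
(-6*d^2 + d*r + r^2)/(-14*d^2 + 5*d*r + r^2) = (3*d + r)/(7*d + r)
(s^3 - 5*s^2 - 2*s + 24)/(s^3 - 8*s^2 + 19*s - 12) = (s + 2)/(s - 1)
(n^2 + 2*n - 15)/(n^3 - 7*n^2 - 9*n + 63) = (n + 5)/(n^2 - 4*n - 21)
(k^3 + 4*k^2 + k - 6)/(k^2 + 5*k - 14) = (k^3 + 4*k^2 + k - 6)/(k^2 + 5*k - 14)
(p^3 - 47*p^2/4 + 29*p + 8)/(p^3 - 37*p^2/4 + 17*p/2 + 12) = (4*p^2 - 15*p - 4)/(4*p^2 - 5*p - 6)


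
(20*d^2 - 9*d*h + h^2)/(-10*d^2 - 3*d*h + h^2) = (-4*d + h)/(2*d + h)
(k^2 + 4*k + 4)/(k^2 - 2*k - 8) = (k + 2)/(k - 4)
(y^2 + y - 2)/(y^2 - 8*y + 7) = (y + 2)/(y - 7)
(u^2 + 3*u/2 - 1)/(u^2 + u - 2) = (u - 1/2)/(u - 1)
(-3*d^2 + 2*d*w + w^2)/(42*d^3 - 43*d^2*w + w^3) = (3*d + w)/(-42*d^2 + d*w + w^2)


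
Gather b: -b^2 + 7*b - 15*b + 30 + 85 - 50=-b^2 - 8*b + 65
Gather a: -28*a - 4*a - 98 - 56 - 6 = -32*a - 160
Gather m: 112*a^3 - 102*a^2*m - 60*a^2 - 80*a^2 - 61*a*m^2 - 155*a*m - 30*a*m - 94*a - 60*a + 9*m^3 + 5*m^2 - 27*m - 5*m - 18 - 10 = 112*a^3 - 140*a^2 - 154*a + 9*m^3 + m^2*(5 - 61*a) + m*(-102*a^2 - 185*a - 32) - 28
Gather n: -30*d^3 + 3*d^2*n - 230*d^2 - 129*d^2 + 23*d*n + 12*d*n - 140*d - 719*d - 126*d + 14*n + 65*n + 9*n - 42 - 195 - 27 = -30*d^3 - 359*d^2 - 985*d + n*(3*d^2 + 35*d + 88) - 264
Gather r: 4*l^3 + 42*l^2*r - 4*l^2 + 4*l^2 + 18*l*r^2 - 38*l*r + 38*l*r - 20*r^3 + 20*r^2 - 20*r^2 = 4*l^3 + 42*l^2*r + 18*l*r^2 - 20*r^3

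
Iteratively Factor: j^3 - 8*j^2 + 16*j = (j - 4)*(j^2 - 4*j) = j*(j - 4)*(j - 4)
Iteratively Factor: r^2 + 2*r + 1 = (r + 1)*(r + 1)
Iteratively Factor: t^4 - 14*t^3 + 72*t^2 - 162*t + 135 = (t - 3)*(t^3 - 11*t^2 + 39*t - 45) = (t - 3)^2*(t^2 - 8*t + 15) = (t - 5)*(t - 3)^2*(t - 3)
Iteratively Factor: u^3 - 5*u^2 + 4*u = (u - 1)*(u^2 - 4*u) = u*(u - 1)*(u - 4)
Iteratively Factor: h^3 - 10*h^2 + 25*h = (h - 5)*(h^2 - 5*h) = (h - 5)^2*(h)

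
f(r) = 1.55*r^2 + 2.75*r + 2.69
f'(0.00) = 2.75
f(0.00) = 2.69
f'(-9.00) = -25.15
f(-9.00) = 103.49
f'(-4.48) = -11.14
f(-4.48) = 21.48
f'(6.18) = 21.91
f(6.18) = 78.88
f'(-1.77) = -2.74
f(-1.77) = 2.68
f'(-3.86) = -9.22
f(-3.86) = 15.17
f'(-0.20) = 2.13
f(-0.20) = 2.20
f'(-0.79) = 0.30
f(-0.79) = 1.48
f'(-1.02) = -0.41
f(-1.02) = 1.50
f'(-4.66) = -11.70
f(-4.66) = 23.53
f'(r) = 3.1*r + 2.75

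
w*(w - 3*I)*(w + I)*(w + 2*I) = w^4 + 7*w^2 + 6*I*w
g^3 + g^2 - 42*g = g*(g - 6)*(g + 7)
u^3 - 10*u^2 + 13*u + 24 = (u - 8)*(u - 3)*(u + 1)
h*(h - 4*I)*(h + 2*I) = h^3 - 2*I*h^2 + 8*h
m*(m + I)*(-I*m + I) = -I*m^3 + m^2 + I*m^2 - m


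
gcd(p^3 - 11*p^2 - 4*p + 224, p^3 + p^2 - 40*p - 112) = p^2 - 3*p - 28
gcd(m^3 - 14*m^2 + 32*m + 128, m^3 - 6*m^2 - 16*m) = m^2 - 6*m - 16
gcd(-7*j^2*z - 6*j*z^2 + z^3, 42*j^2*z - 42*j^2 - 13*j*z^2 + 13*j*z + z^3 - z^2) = -7*j + z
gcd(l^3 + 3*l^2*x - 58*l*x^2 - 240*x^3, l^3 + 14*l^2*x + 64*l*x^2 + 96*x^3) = l + 6*x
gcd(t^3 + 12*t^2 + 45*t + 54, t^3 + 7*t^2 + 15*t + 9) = t^2 + 6*t + 9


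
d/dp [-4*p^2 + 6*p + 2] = 6 - 8*p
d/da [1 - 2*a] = -2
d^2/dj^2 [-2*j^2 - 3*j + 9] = -4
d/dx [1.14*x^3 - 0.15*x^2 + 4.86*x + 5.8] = 3.42*x^2 - 0.3*x + 4.86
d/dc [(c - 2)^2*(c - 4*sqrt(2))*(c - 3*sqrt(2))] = 4*c^3 - 21*sqrt(2)*c^2 - 12*c^2 + 56*c + 56*sqrt(2)*c - 96 - 28*sqrt(2)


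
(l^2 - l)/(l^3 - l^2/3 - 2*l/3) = 3/(3*l + 2)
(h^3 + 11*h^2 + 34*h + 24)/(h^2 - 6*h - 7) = (h^2 + 10*h + 24)/(h - 7)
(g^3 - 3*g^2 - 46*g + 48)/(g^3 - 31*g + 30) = (g - 8)/(g - 5)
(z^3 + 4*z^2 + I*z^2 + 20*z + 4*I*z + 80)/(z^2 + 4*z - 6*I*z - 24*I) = (z^2 + I*z + 20)/(z - 6*I)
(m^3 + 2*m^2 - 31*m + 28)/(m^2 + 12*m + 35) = (m^2 - 5*m + 4)/(m + 5)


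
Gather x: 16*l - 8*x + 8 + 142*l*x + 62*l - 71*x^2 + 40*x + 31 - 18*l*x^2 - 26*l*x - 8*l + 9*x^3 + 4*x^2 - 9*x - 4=70*l + 9*x^3 + x^2*(-18*l - 67) + x*(116*l + 23) + 35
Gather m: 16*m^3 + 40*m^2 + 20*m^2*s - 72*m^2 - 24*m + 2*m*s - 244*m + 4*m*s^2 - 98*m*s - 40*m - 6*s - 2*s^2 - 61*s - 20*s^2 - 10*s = 16*m^3 + m^2*(20*s - 32) + m*(4*s^2 - 96*s - 308) - 22*s^2 - 77*s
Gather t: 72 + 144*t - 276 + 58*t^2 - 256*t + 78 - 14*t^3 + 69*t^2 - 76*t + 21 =-14*t^3 + 127*t^2 - 188*t - 105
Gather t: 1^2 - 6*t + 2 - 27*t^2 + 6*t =3 - 27*t^2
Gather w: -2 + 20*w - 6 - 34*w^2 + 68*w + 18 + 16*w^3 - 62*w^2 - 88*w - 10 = 16*w^3 - 96*w^2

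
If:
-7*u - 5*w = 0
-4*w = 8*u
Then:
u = 0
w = 0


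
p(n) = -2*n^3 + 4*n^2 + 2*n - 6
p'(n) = -6*n^2 + 8*n + 2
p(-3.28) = 101.05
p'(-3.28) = -88.79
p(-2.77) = 61.66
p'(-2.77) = -66.20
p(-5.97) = 550.18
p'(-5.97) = -259.61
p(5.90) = -265.72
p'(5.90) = -159.66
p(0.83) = -2.73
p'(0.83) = 4.51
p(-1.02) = -1.76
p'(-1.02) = -12.40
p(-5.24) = 381.11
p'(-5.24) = -204.67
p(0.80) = -2.86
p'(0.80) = 4.56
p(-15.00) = 7614.00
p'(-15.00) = -1468.00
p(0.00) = -6.00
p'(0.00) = 2.00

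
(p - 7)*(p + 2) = p^2 - 5*p - 14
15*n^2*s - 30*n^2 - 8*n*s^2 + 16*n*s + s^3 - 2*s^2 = (-5*n + s)*(-3*n + s)*(s - 2)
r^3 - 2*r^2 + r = r*(r - 1)^2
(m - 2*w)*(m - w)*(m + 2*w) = m^3 - m^2*w - 4*m*w^2 + 4*w^3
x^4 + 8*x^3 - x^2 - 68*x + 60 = (x - 2)*(x - 1)*(x + 5)*(x + 6)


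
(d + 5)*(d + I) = d^2 + 5*d + I*d + 5*I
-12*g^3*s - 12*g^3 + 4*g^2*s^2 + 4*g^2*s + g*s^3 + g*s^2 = (-2*g + s)*(6*g + s)*(g*s + g)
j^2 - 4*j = j*(j - 4)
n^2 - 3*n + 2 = (n - 2)*(n - 1)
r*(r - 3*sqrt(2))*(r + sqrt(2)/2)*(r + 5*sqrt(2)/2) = r^4 - 31*r^2/2 - 15*sqrt(2)*r/2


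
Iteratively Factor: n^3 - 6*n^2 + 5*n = (n - 1)*(n^2 - 5*n) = (n - 5)*(n - 1)*(n)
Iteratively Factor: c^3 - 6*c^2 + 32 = (c - 4)*(c^2 - 2*c - 8) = (c - 4)^2*(c + 2)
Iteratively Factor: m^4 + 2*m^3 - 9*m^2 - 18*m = (m + 3)*(m^3 - m^2 - 6*m) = (m - 3)*(m + 3)*(m^2 + 2*m) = m*(m - 3)*(m + 3)*(m + 2)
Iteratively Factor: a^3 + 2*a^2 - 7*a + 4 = (a - 1)*(a^2 + 3*a - 4) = (a - 1)*(a + 4)*(a - 1)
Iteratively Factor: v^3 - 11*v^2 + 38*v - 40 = (v - 2)*(v^2 - 9*v + 20) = (v - 4)*(v - 2)*(v - 5)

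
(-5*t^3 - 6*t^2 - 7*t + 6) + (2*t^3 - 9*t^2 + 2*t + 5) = -3*t^3 - 15*t^2 - 5*t + 11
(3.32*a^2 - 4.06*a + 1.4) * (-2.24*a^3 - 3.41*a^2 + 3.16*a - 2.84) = -7.4368*a^5 - 2.2268*a^4 + 21.1998*a^3 - 27.0324*a^2 + 15.9544*a - 3.976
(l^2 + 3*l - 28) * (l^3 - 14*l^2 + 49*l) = l^5 - 11*l^4 - 21*l^3 + 539*l^2 - 1372*l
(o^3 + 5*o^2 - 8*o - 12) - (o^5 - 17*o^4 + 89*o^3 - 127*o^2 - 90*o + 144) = -o^5 + 17*o^4 - 88*o^3 + 132*o^2 + 82*o - 156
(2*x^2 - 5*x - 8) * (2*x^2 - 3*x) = 4*x^4 - 16*x^3 - x^2 + 24*x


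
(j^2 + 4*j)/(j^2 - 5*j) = (j + 4)/(j - 5)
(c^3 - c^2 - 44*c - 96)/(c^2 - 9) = (c^2 - 4*c - 32)/(c - 3)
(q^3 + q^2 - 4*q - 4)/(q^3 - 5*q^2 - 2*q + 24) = (q^2 - q - 2)/(q^2 - 7*q + 12)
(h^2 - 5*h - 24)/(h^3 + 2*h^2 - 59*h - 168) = 1/(h + 7)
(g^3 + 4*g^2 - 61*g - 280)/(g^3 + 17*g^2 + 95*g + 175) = (g - 8)/(g + 5)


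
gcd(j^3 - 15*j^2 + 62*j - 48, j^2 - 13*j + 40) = j - 8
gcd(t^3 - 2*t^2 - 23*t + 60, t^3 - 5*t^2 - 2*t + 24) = t^2 - 7*t + 12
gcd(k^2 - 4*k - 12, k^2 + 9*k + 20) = 1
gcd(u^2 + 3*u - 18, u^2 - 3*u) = u - 3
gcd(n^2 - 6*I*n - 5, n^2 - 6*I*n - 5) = n^2 - 6*I*n - 5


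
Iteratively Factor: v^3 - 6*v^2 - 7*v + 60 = (v - 4)*(v^2 - 2*v - 15) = (v - 5)*(v - 4)*(v + 3)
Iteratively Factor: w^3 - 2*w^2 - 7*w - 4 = (w + 1)*(w^2 - 3*w - 4) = (w - 4)*(w + 1)*(w + 1)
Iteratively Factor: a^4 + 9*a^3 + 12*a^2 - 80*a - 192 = (a + 4)*(a^3 + 5*a^2 - 8*a - 48) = (a + 4)^2*(a^2 + a - 12) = (a + 4)^3*(a - 3)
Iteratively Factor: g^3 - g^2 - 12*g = (g - 4)*(g^2 + 3*g) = g*(g - 4)*(g + 3)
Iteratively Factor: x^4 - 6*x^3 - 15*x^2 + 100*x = (x + 4)*(x^3 - 10*x^2 + 25*x) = (x - 5)*(x + 4)*(x^2 - 5*x) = (x - 5)^2*(x + 4)*(x)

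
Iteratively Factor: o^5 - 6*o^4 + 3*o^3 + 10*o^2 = (o)*(o^4 - 6*o^3 + 3*o^2 + 10*o) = o*(o + 1)*(o^3 - 7*o^2 + 10*o) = o*(o - 5)*(o + 1)*(o^2 - 2*o) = o^2*(o - 5)*(o + 1)*(o - 2)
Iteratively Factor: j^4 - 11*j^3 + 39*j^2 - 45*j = (j - 3)*(j^3 - 8*j^2 + 15*j) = j*(j - 3)*(j^2 - 8*j + 15) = j*(j - 5)*(j - 3)*(j - 3)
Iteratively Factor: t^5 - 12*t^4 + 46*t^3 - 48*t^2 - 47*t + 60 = (t - 4)*(t^4 - 8*t^3 + 14*t^2 + 8*t - 15) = (t - 4)*(t + 1)*(t^3 - 9*t^2 + 23*t - 15) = (t - 5)*(t - 4)*(t + 1)*(t^2 - 4*t + 3) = (t - 5)*(t - 4)*(t - 3)*(t + 1)*(t - 1)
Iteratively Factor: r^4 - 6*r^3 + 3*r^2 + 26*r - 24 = (r - 4)*(r^3 - 2*r^2 - 5*r + 6) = (r - 4)*(r - 3)*(r^2 + r - 2) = (r - 4)*(r - 3)*(r - 1)*(r + 2)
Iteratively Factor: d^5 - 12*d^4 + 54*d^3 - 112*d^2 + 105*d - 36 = (d - 4)*(d^4 - 8*d^3 + 22*d^2 - 24*d + 9) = (d - 4)*(d - 3)*(d^3 - 5*d^2 + 7*d - 3) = (d - 4)*(d - 3)*(d - 1)*(d^2 - 4*d + 3) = (d - 4)*(d - 3)*(d - 1)^2*(d - 3)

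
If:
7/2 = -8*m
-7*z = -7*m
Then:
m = -7/16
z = -7/16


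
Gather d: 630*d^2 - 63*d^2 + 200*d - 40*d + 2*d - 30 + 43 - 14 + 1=567*d^2 + 162*d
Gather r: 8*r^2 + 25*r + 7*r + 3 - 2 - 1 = 8*r^2 + 32*r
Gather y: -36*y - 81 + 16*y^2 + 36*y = 16*y^2 - 81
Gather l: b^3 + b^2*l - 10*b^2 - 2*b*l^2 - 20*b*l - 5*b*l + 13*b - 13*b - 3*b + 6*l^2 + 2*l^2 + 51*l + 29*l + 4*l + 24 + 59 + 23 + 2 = b^3 - 10*b^2 - 3*b + l^2*(8 - 2*b) + l*(b^2 - 25*b + 84) + 108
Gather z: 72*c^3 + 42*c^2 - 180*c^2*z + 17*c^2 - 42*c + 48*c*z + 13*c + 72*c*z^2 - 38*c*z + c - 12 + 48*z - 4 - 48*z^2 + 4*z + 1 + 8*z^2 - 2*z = 72*c^3 + 59*c^2 - 28*c + z^2*(72*c - 40) + z*(-180*c^2 + 10*c + 50) - 15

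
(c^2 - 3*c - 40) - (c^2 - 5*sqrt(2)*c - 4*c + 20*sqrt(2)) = c + 5*sqrt(2)*c - 40 - 20*sqrt(2)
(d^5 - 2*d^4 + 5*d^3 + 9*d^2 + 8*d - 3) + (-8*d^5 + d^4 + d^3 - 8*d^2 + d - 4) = -7*d^5 - d^4 + 6*d^3 + d^2 + 9*d - 7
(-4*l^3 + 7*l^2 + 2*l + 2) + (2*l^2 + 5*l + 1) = -4*l^3 + 9*l^2 + 7*l + 3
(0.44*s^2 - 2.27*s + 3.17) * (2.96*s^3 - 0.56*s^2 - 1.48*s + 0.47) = 1.3024*s^5 - 6.9656*s^4 + 10.0032*s^3 + 1.7912*s^2 - 5.7585*s + 1.4899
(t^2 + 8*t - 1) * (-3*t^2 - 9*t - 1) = -3*t^4 - 33*t^3 - 70*t^2 + t + 1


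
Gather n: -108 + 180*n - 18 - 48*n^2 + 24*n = -48*n^2 + 204*n - 126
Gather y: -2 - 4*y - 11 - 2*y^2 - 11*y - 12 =-2*y^2 - 15*y - 25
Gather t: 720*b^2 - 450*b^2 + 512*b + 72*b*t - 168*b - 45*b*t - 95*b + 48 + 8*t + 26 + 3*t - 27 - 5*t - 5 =270*b^2 + 249*b + t*(27*b + 6) + 42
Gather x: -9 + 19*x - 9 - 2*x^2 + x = -2*x^2 + 20*x - 18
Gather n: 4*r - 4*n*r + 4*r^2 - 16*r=-4*n*r + 4*r^2 - 12*r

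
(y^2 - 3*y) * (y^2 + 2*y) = y^4 - y^3 - 6*y^2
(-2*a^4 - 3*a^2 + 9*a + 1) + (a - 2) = -2*a^4 - 3*a^2 + 10*a - 1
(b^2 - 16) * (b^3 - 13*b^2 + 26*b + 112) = b^5 - 13*b^4 + 10*b^3 + 320*b^2 - 416*b - 1792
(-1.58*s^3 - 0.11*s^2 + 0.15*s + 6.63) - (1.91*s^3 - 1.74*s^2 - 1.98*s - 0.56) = -3.49*s^3 + 1.63*s^2 + 2.13*s + 7.19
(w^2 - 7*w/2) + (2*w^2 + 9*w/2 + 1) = 3*w^2 + w + 1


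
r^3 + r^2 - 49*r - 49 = (r - 7)*(r + 1)*(r + 7)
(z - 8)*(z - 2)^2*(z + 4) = z^4 - 8*z^3 - 12*z^2 + 112*z - 128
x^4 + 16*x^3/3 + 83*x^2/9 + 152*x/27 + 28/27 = (x + 1/3)*(x + 2/3)*(x + 2)*(x + 7/3)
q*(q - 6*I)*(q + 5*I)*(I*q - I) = I*q^4 + q^3 - I*q^3 - q^2 + 30*I*q^2 - 30*I*q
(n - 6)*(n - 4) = n^2 - 10*n + 24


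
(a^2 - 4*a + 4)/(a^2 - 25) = (a^2 - 4*a + 4)/(a^2 - 25)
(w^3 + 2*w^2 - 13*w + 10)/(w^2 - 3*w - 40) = (w^2 - 3*w + 2)/(w - 8)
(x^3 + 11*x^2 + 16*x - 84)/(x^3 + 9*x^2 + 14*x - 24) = (x^2 + 5*x - 14)/(x^2 + 3*x - 4)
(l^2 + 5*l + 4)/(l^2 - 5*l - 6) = (l + 4)/(l - 6)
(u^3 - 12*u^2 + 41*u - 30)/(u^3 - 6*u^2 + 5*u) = (u - 6)/u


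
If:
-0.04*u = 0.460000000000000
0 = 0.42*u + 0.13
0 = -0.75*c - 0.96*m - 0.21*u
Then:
No Solution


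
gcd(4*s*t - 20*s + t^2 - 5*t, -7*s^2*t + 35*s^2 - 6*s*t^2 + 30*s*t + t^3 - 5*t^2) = t - 5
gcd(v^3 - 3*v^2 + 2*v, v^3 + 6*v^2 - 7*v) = v^2 - v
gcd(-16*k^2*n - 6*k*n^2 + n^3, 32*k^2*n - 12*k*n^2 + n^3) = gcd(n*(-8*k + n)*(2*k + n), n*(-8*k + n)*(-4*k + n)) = 8*k*n - n^2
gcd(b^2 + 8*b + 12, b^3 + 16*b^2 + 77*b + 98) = b + 2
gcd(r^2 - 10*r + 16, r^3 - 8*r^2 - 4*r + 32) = r^2 - 10*r + 16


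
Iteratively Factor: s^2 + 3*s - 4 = (s - 1)*(s + 4)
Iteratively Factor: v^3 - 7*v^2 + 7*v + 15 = (v - 5)*(v^2 - 2*v - 3) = (v - 5)*(v + 1)*(v - 3)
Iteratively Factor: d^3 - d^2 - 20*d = (d + 4)*(d^2 - 5*d) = d*(d + 4)*(d - 5)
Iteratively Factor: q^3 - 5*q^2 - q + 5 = (q + 1)*(q^2 - 6*q + 5) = (q - 5)*(q + 1)*(q - 1)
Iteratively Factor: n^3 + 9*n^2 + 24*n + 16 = (n + 1)*(n^2 + 8*n + 16) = (n + 1)*(n + 4)*(n + 4)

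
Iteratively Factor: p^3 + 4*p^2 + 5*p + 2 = (p + 1)*(p^2 + 3*p + 2) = (p + 1)^2*(p + 2)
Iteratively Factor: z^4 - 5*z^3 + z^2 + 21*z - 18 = (z - 3)*(z^3 - 2*z^2 - 5*z + 6) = (z - 3)^2*(z^2 + z - 2) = (z - 3)^2*(z - 1)*(z + 2)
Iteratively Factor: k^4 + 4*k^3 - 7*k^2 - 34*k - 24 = (k + 1)*(k^3 + 3*k^2 - 10*k - 24) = (k + 1)*(k + 4)*(k^2 - k - 6) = (k + 1)*(k + 2)*(k + 4)*(k - 3)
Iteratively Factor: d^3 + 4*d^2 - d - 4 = (d + 4)*(d^2 - 1) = (d - 1)*(d + 4)*(d + 1)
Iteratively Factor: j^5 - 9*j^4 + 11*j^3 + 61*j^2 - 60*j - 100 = (j + 2)*(j^4 - 11*j^3 + 33*j^2 - 5*j - 50) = (j - 5)*(j + 2)*(j^3 - 6*j^2 + 3*j + 10) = (j - 5)^2*(j + 2)*(j^2 - j - 2) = (j - 5)^2*(j + 1)*(j + 2)*(j - 2)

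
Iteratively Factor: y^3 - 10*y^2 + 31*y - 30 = (y - 3)*(y^2 - 7*y + 10) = (y - 3)*(y - 2)*(y - 5)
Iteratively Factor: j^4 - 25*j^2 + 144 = (j - 3)*(j^3 + 3*j^2 - 16*j - 48) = (j - 3)*(j + 3)*(j^2 - 16) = (j - 3)*(j + 3)*(j + 4)*(j - 4)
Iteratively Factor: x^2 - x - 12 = (x + 3)*(x - 4)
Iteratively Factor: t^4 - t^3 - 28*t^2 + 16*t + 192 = (t - 4)*(t^3 + 3*t^2 - 16*t - 48) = (t - 4)*(t + 4)*(t^2 - t - 12) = (t - 4)*(t + 3)*(t + 4)*(t - 4)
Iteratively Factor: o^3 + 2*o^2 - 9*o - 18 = (o + 2)*(o^2 - 9) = (o + 2)*(o + 3)*(o - 3)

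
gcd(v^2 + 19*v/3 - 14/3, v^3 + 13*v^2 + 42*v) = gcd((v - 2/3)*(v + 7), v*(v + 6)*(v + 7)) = v + 7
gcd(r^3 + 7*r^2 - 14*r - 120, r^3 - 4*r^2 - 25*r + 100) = r^2 + r - 20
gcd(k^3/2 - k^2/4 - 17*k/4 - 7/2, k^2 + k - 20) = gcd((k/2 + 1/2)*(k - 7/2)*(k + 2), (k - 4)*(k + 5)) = 1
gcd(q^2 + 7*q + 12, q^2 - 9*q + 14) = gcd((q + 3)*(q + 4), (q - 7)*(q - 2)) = 1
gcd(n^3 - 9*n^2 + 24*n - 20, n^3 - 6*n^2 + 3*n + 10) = n^2 - 7*n + 10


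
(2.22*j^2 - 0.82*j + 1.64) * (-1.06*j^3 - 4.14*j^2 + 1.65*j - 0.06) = -2.3532*j^5 - 8.3216*j^4 + 5.3194*j^3 - 8.2758*j^2 + 2.7552*j - 0.0984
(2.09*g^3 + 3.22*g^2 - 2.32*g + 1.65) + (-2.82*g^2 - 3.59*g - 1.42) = 2.09*g^3 + 0.4*g^2 - 5.91*g + 0.23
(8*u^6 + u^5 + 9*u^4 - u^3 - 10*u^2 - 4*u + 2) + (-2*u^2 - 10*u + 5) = 8*u^6 + u^5 + 9*u^4 - u^3 - 12*u^2 - 14*u + 7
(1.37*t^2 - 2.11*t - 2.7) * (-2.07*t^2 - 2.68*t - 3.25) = -2.8359*t^4 + 0.696099999999999*t^3 + 6.7913*t^2 + 14.0935*t + 8.775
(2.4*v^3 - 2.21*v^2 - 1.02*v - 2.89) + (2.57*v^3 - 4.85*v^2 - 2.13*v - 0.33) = 4.97*v^3 - 7.06*v^2 - 3.15*v - 3.22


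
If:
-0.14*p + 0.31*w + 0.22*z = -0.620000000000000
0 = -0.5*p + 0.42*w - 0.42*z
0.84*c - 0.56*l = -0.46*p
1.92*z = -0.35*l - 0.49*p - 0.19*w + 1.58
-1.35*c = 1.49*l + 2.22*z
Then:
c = -4.37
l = 50.20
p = 69.10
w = 51.23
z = -31.03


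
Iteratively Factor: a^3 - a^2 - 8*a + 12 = (a - 2)*(a^2 + a - 6) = (a - 2)^2*(a + 3)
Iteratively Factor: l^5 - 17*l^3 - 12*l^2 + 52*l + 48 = (l + 2)*(l^4 - 2*l^3 - 13*l^2 + 14*l + 24) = (l - 2)*(l + 2)*(l^3 - 13*l - 12) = (l - 4)*(l - 2)*(l + 2)*(l^2 + 4*l + 3) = (l - 4)*(l - 2)*(l + 2)*(l + 3)*(l + 1)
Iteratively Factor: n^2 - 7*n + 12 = (n - 4)*(n - 3)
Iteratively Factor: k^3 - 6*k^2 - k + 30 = (k - 3)*(k^2 - 3*k - 10) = (k - 3)*(k + 2)*(k - 5)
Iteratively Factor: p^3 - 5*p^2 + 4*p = (p - 1)*(p^2 - 4*p) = p*(p - 1)*(p - 4)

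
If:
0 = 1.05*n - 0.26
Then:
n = 0.25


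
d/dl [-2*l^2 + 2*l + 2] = 2 - 4*l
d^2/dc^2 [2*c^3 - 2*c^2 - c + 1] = 12*c - 4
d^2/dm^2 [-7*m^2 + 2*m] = -14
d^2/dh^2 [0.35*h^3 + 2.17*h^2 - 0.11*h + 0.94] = 2.1*h + 4.34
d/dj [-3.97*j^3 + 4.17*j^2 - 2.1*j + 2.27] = -11.91*j^2 + 8.34*j - 2.1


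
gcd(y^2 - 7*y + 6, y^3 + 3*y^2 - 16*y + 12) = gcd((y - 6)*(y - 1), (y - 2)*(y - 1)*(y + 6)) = y - 1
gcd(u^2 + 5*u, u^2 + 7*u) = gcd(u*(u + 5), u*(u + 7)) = u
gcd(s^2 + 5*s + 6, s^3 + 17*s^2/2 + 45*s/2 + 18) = s + 3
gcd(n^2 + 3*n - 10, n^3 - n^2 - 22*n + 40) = n^2 + 3*n - 10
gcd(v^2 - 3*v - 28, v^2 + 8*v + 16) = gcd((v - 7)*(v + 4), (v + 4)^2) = v + 4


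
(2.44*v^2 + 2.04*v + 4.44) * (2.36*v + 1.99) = 5.7584*v^3 + 9.67*v^2 + 14.538*v + 8.8356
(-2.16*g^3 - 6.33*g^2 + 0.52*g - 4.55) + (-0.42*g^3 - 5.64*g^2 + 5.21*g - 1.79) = -2.58*g^3 - 11.97*g^2 + 5.73*g - 6.34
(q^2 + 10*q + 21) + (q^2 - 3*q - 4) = 2*q^2 + 7*q + 17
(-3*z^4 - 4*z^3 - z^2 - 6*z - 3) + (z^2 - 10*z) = -3*z^4 - 4*z^3 - 16*z - 3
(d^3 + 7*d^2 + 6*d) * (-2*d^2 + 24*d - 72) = -2*d^5 + 10*d^4 + 84*d^3 - 360*d^2 - 432*d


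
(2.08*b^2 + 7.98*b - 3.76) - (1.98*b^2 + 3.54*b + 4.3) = 0.1*b^2 + 4.44*b - 8.06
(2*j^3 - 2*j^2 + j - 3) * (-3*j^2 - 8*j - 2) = -6*j^5 - 10*j^4 + 9*j^3 + 5*j^2 + 22*j + 6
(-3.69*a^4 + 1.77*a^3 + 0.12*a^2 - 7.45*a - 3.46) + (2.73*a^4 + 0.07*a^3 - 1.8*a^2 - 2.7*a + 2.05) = -0.96*a^4 + 1.84*a^3 - 1.68*a^2 - 10.15*a - 1.41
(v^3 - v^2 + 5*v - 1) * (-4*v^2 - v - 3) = -4*v^5 + 3*v^4 - 22*v^3 + 2*v^2 - 14*v + 3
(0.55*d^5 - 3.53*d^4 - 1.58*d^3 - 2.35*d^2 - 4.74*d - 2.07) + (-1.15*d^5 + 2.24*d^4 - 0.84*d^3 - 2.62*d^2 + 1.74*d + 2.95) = -0.6*d^5 - 1.29*d^4 - 2.42*d^3 - 4.97*d^2 - 3.0*d + 0.88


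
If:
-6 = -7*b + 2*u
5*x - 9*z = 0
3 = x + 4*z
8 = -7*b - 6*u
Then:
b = 5/14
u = -7/4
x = 27/29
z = 15/29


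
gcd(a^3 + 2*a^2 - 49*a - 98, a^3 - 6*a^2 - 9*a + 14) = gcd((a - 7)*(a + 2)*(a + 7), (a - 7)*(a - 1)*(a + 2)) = a^2 - 5*a - 14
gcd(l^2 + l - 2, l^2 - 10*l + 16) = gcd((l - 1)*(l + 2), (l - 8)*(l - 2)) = 1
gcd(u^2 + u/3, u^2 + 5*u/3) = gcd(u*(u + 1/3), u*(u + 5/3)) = u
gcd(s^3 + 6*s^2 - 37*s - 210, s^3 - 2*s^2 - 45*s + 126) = s^2 + s - 42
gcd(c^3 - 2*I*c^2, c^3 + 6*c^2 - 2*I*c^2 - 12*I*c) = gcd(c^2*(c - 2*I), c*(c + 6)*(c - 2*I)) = c^2 - 2*I*c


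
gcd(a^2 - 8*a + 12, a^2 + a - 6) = a - 2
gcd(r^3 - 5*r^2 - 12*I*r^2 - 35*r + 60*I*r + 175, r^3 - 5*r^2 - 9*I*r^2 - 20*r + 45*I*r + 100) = r^2 + r*(-5 - 5*I) + 25*I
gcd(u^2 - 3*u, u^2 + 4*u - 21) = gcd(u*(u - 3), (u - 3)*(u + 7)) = u - 3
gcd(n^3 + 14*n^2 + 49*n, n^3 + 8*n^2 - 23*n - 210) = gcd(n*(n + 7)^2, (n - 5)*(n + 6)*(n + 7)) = n + 7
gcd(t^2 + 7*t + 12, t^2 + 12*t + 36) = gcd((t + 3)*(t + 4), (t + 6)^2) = 1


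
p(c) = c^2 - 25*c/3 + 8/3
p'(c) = 2*c - 25/3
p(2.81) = -12.85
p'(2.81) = -2.71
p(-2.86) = 34.68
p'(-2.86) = -14.05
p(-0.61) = 8.12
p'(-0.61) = -9.55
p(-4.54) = 61.11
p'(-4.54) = -17.41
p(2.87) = -13.01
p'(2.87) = -2.59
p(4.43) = -14.63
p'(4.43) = 0.53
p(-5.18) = 72.67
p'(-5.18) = -18.69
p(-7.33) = 117.48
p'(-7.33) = -22.99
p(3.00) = -13.33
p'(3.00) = -2.33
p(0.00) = 2.67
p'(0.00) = -8.33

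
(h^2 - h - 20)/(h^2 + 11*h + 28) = (h - 5)/(h + 7)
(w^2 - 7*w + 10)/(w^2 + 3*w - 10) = (w - 5)/(w + 5)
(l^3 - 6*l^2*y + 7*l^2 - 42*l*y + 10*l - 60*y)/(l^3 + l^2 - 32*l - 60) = (l - 6*y)/(l - 6)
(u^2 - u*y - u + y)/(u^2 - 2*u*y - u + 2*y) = (-u + y)/(-u + 2*y)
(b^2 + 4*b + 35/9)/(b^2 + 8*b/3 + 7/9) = (3*b + 5)/(3*b + 1)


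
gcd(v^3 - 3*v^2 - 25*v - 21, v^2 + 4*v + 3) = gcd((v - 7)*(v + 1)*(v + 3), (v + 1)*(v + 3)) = v^2 + 4*v + 3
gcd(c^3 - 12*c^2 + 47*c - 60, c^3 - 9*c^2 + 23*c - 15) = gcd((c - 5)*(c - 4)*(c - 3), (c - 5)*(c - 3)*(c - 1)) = c^2 - 8*c + 15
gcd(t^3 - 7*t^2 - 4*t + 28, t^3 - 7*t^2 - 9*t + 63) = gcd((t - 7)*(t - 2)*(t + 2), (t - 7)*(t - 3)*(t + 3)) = t - 7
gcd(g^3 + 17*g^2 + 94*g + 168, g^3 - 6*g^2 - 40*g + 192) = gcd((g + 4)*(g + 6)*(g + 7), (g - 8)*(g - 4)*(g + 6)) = g + 6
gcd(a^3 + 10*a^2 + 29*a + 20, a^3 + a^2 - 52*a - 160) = a^2 + 9*a + 20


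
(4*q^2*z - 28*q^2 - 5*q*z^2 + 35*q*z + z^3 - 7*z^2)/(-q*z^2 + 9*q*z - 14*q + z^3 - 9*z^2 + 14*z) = (-4*q + z)/(z - 2)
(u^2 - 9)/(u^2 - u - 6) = (u + 3)/(u + 2)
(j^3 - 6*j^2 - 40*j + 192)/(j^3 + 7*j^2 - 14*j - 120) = (j - 8)/(j + 5)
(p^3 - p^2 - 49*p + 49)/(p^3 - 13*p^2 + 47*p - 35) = (p + 7)/(p - 5)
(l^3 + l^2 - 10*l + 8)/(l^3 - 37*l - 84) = (l^2 - 3*l + 2)/(l^2 - 4*l - 21)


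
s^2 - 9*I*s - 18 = (s - 6*I)*(s - 3*I)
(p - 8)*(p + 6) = p^2 - 2*p - 48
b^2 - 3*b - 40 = (b - 8)*(b + 5)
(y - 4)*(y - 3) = y^2 - 7*y + 12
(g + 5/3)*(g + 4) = g^2 + 17*g/3 + 20/3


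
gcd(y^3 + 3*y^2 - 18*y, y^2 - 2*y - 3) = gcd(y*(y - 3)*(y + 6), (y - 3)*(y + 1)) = y - 3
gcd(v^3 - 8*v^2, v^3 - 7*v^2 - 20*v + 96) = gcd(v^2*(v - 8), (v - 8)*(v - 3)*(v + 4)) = v - 8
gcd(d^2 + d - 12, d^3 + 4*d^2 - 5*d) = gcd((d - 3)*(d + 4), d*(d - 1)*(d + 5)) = 1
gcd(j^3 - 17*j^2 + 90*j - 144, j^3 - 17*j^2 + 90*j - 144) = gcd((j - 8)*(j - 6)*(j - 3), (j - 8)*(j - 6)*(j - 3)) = j^3 - 17*j^2 + 90*j - 144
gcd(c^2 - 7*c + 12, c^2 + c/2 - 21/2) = c - 3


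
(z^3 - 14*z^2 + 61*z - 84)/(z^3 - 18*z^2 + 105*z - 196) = (z - 3)/(z - 7)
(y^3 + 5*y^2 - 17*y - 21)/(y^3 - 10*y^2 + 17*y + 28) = (y^2 + 4*y - 21)/(y^2 - 11*y + 28)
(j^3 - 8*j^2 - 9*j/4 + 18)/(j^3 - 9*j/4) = (j - 8)/j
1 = 1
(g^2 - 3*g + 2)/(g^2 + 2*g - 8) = (g - 1)/(g + 4)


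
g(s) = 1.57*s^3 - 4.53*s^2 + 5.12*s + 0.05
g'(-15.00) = 1200.77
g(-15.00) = -6394.75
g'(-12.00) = 792.08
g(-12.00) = -3426.67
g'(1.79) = 3.99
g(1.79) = 3.70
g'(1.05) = 0.80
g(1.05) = 2.25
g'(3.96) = 43.10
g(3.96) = 46.78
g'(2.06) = 6.44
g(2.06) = 5.10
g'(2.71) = 15.16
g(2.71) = 11.90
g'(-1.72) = 34.64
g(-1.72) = -30.15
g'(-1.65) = 32.89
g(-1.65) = -27.78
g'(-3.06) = 76.95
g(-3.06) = -103.02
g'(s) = 4.71*s^2 - 9.06*s + 5.12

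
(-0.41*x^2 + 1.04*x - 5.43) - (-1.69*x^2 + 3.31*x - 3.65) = 1.28*x^2 - 2.27*x - 1.78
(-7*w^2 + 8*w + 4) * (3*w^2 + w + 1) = -21*w^4 + 17*w^3 + 13*w^2 + 12*w + 4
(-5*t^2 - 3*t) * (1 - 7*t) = 35*t^3 + 16*t^2 - 3*t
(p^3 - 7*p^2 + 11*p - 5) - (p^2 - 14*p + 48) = p^3 - 8*p^2 + 25*p - 53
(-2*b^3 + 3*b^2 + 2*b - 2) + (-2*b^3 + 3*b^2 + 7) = -4*b^3 + 6*b^2 + 2*b + 5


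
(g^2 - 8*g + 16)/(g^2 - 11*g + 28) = (g - 4)/(g - 7)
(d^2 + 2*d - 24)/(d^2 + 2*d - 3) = (d^2 + 2*d - 24)/(d^2 + 2*d - 3)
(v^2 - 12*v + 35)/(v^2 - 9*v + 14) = (v - 5)/(v - 2)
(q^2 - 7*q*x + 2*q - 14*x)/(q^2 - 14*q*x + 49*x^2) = (-q - 2)/(-q + 7*x)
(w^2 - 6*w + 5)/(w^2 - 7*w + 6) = (w - 5)/(w - 6)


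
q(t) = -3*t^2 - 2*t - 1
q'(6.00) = -38.00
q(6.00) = -121.00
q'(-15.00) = 88.00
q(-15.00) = -646.00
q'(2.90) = -19.40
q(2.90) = -32.03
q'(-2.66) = 13.96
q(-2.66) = -16.91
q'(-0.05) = -1.70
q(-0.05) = -0.91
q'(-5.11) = 28.66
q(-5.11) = -69.12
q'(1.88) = -13.28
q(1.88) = -15.36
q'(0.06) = -2.36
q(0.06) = -1.13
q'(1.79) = -12.74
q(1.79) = -14.19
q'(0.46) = -4.76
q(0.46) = -2.55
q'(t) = -6*t - 2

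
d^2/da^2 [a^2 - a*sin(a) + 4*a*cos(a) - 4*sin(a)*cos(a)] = a*sin(a) - 4*a*cos(a) - 8*sin(a) + 8*sin(2*a) - 2*cos(a) + 2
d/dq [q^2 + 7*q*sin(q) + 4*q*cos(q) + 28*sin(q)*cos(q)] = -4*q*sin(q) + 7*q*cos(q) + 2*q + 7*sin(q) + 4*cos(q) + 28*cos(2*q)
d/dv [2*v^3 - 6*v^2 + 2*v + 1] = 6*v^2 - 12*v + 2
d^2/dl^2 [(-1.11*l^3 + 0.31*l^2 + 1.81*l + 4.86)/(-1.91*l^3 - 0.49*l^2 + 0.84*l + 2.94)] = (-4.33952*l^6 - 28.933062*l^5 - 151.108122*l^4 - 99.314138*l^3 - 68.41548*l^2 - 109.821348*l - 17.280144)/(6.967871*l^9 + 5.362707*l^8 - 7.817439*l^7 - 36.775529*l^6 - 13.07124*l^5 + 27.221166*l^4 + 56.195748*l^3 + 6.4827*l^2 - 21.781872*l - 25.412184)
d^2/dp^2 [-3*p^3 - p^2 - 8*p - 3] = -18*p - 2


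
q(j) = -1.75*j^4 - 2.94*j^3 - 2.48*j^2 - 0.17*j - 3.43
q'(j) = -7.0*j^3 - 8.82*j^2 - 4.96*j - 0.17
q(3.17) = -299.26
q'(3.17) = -327.51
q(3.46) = -406.30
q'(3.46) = -412.87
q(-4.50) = -502.59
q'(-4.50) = 481.42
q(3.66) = -495.44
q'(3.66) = -479.67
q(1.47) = -26.55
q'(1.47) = -48.76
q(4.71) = -1227.67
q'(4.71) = -950.61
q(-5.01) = -797.64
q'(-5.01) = 683.56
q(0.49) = -4.56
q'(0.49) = -5.54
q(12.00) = -41730.91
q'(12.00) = -13425.77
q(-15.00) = -79230.13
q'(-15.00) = 21714.73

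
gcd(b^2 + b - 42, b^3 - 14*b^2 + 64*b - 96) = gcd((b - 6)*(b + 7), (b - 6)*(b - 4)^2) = b - 6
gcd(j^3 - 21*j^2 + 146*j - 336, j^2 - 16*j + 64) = j - 8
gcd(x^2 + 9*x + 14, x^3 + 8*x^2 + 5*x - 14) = x^2 + 9*x + 14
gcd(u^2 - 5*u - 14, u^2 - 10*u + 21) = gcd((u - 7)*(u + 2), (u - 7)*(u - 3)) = u - 7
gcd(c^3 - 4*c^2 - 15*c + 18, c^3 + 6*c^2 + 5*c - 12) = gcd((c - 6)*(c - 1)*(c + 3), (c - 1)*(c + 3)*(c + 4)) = c^2 + 2*c - 3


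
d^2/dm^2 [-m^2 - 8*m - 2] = -2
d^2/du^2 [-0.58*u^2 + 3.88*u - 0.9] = -1.16000000000000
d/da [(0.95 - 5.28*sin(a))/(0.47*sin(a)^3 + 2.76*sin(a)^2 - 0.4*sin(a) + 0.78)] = (4.9632*sin(a)^3 + 13.2333*sin(a)^2 - 5.244*sin(a) - 3.7384)*cos(a)/(0.2209*sin(a)^6 + 2.5944*sin(a)^5 + 7.2416*sin(a)^4 - 1.4748*sin(a)^3 + 4.4656*sin(a)^2 - 0.624*sin(a) + 0.6084)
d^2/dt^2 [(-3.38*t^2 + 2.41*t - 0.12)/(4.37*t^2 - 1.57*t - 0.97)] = (-1.13686837721616e-13*t^4 + 45.667374*t^3 - 99.71466*t^2 + 66.234342*t - 15.309774)/(83.453453*t^6 - 89.946399*t^5 - 23.25714*t^4 + 36.060545*t^3 + 5.16234*t^2 - 4.431639*t - 0.912673)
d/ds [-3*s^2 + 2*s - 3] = 2 - 6*s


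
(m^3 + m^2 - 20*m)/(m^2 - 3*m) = (m^2 + m - 20)/(m - 3)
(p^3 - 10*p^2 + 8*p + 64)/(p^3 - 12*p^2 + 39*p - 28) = (p^2 - 6*p - 16)/(p^2 - 8*p + 7)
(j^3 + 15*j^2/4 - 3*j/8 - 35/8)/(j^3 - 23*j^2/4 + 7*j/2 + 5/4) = (8*j^2 + 38*j + 35)/(2*(4*j^2 - 19*j - 5))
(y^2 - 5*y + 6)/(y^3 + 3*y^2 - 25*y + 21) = (y - 2)/(y^2 + 6*y - 7)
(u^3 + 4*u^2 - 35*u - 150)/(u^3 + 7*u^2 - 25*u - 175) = (u^2 - u - 30)/(u^2 + 2*u - 35)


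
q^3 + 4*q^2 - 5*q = q*(q - 1)*(q + 5)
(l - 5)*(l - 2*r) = l^2 - 2*l*r - 5*l + 10*r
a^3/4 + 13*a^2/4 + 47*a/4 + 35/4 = (a/4 + 1/4)*(a + 5)*(a + 7)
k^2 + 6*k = k*(k + 6)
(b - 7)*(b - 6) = b^2 - 13*b + 42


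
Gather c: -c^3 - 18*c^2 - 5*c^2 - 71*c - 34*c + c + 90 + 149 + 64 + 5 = -c^3 - 23*c^2 - 104*c + 308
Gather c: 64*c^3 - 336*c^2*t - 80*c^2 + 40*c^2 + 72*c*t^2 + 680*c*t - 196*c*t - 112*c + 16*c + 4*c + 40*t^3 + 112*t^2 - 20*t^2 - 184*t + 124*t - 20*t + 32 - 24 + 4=64*c^3 + c^2*(-336*t - 40) + c*(72*t^2 + 484*t - 92) + 40*t^3 + 92*t^2 - 80*t + 12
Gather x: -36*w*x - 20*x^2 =-36*w*x - 20*x^2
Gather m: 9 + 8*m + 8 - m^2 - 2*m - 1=-m^2 + 6*m + 16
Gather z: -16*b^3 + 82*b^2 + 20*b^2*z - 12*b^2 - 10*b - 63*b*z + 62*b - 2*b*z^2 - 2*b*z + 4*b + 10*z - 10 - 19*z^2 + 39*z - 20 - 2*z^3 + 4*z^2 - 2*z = -16*b^3 + 70*b^2 + 56*b - 2*z^3 + z^2*(-2*b - 15) + z*(20*b^2 - 65*b + 47) - 30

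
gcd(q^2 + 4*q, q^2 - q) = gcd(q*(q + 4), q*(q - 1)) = q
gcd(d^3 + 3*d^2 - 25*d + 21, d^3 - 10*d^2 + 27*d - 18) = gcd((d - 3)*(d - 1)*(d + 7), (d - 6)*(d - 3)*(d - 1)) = d^2 - 4*d + 3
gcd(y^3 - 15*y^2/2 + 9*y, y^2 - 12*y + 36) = y - 6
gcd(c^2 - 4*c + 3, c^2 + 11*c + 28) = 1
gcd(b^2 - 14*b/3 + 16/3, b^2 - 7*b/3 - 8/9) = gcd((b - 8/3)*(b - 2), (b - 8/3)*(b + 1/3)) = b - 8/3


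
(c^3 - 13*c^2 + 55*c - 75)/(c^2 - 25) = (c^2 - 8*c + 15)/(c + 5)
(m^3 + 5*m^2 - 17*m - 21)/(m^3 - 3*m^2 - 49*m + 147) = (m + 1)/(m - 7)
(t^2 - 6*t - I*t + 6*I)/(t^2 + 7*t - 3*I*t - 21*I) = (t^2 - t*(6 + I) + 6*I)/(t^2 + t*(7 - 3*I) - 21*I)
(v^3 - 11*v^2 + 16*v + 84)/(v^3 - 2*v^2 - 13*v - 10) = (v^2 - 13*v + 42)/(v^2 - 4*v - 5)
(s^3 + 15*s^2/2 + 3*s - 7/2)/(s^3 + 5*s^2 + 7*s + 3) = (2*s^2 + 13*s - 7)/(2*(s^2 + 4*s + 3))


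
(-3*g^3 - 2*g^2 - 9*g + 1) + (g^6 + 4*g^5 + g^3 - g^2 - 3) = g^6 + 4*g^5 - 2*g^3 - 3*g^2 - 9*g - 2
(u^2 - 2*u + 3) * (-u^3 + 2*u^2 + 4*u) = -u^5 + 4*u^4 - 3*u^3 - 2*u^2 + 12*u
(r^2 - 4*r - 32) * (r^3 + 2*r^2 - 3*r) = r^5 - 2*r^4 - 43*r^3 - 52*r^2 + 96*r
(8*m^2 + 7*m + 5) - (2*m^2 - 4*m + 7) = 6*m^2 + 11*m - 2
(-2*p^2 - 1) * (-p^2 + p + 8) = 2*p^4 - 2*p^3 - 15*p^2 - p - 8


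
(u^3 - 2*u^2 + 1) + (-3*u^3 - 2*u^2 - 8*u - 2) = -2*u^3 - 4*u^2 - 8*u - 1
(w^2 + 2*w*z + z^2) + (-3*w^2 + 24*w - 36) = -2*w^2 + 2*w*z + 24*w + z^2 - 36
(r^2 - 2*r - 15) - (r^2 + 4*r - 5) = -6*r - 10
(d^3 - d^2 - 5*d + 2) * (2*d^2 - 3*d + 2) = 2*d^5 - 5*d^4 - 5*d^3 + 17*d^2 - 16*d + 4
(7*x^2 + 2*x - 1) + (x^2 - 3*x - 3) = 8*x^2 - x - 4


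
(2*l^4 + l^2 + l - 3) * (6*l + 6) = 12*l^5 + 12*l^4 + 6*l^3 + 12*l^2 - 12*l - 18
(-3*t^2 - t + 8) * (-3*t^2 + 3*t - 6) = 9*t^4 - 6*t^3 - 9*t^2 + 30*t - 48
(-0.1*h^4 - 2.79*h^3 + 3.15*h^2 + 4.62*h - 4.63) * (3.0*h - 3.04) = -0.3*h^5 - 8.066*h^4 + 17.9316*h^3 + 4.284*h^2 - 27.9348*h + 14.0752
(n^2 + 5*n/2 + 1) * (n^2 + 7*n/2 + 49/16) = n^4 + 6*n^3 + 205*n^2/16 + 357*n/32 + 49/16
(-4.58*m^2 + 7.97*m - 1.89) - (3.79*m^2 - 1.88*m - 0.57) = -8.37*m^2 + 9.85*m - 1.32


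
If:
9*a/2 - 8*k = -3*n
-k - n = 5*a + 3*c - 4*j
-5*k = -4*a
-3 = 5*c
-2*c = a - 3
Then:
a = 21/5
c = -3/5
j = 1261/200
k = 84/25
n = 133/50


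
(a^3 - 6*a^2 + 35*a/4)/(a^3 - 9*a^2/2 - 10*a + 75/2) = a*(2*a - 7)/(2*(a^2 - 2*a - 15))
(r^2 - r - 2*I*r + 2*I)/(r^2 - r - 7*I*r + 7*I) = (r - 2*I)/(r - 7*I)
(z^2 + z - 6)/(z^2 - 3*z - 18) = (z - 2)/(z - 6)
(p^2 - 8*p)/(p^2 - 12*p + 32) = p/(p - 4)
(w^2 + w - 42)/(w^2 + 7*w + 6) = (w^2 + w - 42)/(w^2 + 7*w + 6)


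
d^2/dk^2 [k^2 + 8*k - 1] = 2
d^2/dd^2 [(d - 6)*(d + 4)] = 2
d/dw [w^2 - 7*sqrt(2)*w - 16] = 2*w - 7*sqrt(2)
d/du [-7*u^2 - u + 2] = -14*u - 1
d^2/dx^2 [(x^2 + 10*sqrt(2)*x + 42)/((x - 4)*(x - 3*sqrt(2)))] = 2*(4*x^3 + 13*sqrt(2)*x^3 - 36*sqrt(2)*x^2 + 126*x^2 - 1224*x - 378*sqrt(2)*x + 1224*sqrt(2) + 2676)/(x^6 - 9*sqrt(2)*x^5 - 12*x^5 + 102*x^4 + 108*sqrt(2)*x^4 - 712*x^3 - 486*sqrt(2)*x^3 + 1224*sqrt(2)*x^2 + 2592*x^2 - 2592*sqrt(2)*x - 3456*x + 3456*sqrt(2))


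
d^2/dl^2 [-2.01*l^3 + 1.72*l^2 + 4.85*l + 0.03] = 3.44 - 12.06*l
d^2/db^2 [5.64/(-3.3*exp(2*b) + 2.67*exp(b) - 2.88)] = (-5.64*(6.6*exp(b) - 2.67)*(13.2*exp(b) - 5.34)*exp(b) + (74.448*exp(b) - 15.0588)*(3.3*exp(2*b) - 2.67*exp(b) + 2.88))*exp(b)/(3.3*exp(2*b) - 2.67*exp(b) + 2.88)^3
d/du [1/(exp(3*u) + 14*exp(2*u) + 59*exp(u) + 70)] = (-3*exp(2*u) - 28*exp(u) - 59)*exp(u)/(exp(3*u) + 14*exp(2*u) + 59*exp(u) + 70)^2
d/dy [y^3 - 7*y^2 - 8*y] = 3*y^2 - 14*y - 8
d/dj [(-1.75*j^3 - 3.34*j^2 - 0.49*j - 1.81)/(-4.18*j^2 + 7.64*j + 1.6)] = (7.315*j^4 - 26.74*j^3 - 35.9658*j^2 - 25.8196*j + 13.0444)/(17.4724*j^4 - 63.8704*j^3 + 44.9936*j^2 + 24.448*j + 2.56)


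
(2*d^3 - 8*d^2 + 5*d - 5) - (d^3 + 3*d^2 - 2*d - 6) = d^3 - 11*d^2 + 7*d + 1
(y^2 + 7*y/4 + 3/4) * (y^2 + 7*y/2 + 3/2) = y^4 + 21*y^3/4 + 67*y^2/8 + 21*y/4 + 9/8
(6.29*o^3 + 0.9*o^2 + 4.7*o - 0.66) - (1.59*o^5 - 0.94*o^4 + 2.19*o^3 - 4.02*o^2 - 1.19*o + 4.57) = -1.59*o^5 + 0.94*o^4 + 4.1*o^3 + 4.92*o^2 + 5.89*o - 5.23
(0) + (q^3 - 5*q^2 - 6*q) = q^3 - 5*q^2 - 6*q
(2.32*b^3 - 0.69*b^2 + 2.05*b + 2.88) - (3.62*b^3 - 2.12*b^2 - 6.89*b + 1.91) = -1.3*b^3 + 1.43*b^2 + 8.94*b + 0.97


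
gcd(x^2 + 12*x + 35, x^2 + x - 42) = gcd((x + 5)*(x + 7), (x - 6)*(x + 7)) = x + 7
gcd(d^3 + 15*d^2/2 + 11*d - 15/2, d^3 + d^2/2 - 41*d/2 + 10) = d^2 + 9*d/2 - 5/2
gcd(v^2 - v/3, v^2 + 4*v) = v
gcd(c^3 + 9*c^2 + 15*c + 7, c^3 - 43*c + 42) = c + 7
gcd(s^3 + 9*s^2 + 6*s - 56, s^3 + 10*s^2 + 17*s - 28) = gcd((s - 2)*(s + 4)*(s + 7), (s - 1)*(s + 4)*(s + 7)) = s^2 + 11*s + 28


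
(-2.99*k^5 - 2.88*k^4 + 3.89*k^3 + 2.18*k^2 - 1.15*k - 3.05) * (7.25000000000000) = -21.6775*k^5 - 20.88*k^4 + 28.2025*k^3 + 15.805*k^2 - 8.3375*k - 22.1125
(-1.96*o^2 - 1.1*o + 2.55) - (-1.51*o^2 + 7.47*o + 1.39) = -0.45*o^2 - 8.57*o + 1.16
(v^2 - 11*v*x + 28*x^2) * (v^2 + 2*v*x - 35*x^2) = v^4 - 9*v^3*x - 29*v^2*x^2 + 441*v*x^3 - 980*x^4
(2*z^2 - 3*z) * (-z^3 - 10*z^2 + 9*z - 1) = -2*z^5 - 17*z^4 + 48*z^3 - 29*z^2 + 3*z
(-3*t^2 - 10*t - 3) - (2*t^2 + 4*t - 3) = -5*t^2 - 14*t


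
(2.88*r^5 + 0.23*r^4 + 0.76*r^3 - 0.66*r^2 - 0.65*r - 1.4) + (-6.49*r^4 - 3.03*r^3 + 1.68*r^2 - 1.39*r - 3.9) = 2.88*r^5 - 6.26*r^4 - 2.27*r^3 + 1.02*r^2 - 2.04*r - 5.3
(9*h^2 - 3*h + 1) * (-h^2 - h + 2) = -9*h^4 - 6*h^3 + 20*h^2 - 7*h + 2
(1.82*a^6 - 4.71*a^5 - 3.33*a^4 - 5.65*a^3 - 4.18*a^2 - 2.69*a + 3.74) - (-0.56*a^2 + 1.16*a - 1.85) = 1.82*a^6 - 4.71*a^5 - 3.33*a^4 - 5.65*a^3 - 3.62*a^2 - 3.85*a + 5.59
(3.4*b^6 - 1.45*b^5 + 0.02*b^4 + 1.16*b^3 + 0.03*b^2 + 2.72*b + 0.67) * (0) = 0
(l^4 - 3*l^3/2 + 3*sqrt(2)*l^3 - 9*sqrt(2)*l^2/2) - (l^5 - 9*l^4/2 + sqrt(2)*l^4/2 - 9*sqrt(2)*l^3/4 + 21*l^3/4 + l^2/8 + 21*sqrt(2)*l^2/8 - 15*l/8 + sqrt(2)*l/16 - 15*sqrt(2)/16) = -l^5 - sqrt(2)*l^4/2 + 11*l^4/2 - 27*l^3/4 + 21*sqrt(2)*l^3/4 - 57*sqrt(2)*l^2/8 - l^2/8 - sqrt(2)*l/16 + 15*l/8 + 15*sqrt(2)/16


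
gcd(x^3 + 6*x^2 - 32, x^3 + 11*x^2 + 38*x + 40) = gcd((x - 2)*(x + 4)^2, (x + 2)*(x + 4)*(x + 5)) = x + 4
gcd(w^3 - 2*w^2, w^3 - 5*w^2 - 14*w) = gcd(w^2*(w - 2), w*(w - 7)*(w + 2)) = w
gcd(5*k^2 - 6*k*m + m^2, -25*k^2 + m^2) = 5*k - m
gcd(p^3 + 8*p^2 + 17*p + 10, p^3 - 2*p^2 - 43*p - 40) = p^2 + 6*p + 5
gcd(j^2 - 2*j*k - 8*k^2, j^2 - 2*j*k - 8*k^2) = j^2 - 2*j*k - 8*k^2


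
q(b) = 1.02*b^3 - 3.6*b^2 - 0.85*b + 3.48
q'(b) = 3.06*b^2 - 7.2*b - 0.85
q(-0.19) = 3.50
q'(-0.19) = 0.63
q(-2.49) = -32.47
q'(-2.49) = 36.05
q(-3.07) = -57.35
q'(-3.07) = 50.09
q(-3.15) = -61.44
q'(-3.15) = 52.19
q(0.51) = 2.25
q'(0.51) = -3.73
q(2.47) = -5.21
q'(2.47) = 0.03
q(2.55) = -5.18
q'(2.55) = 0.69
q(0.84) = 0.83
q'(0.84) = -4.74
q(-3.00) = -53.91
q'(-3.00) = 48.29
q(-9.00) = -1024.05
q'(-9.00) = 311.81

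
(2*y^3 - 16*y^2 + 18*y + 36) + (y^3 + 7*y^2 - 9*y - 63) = 3*y^3 - 9*y^2 + 9*y - 27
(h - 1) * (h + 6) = h^2 + 5*h - 6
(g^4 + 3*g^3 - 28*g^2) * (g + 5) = g^5 + 8*g^4 - 13*g^3 - 140*g^2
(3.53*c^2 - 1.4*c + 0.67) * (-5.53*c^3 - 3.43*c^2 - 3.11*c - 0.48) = -19.5209*c^5 - 4.3659*c^4 - 9.8814*c^3 + 0.361499999999999*c^2 - 1.4117*c - 0.3216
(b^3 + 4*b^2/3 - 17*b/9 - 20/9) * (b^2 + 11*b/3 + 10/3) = b^5 + 5*b^4 + 19*b^3/3 - 127*b^2/27 - 130*b/9 - 200/27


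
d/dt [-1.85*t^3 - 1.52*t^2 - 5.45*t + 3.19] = -5.55*t^2 - 3.04*t - 5.45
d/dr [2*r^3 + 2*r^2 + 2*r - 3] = 6*r^2 + 4*r + 2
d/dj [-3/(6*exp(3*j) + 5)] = 54*exp(3*j)/(6*exp(3*j) + 5)^2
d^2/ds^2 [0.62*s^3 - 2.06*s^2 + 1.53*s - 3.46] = 3.72*s - 4.12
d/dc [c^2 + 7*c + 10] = 2*c + 7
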